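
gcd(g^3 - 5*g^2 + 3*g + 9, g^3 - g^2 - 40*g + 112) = 1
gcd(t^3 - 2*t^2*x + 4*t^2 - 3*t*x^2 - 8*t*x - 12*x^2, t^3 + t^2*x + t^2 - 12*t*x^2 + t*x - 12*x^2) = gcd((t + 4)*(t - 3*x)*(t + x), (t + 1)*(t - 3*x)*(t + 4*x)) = -t + 3*x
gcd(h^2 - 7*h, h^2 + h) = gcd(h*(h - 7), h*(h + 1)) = h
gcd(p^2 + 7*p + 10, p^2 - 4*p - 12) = p + 2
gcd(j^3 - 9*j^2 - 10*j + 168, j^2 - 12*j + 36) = j - 6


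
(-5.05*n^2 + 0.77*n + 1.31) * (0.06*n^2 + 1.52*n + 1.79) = -0.303*n^4 - 7.6298*n^3 - 7.7905*n^2 + 3.3695*n + 2.3449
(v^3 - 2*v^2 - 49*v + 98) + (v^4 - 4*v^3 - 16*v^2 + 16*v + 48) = v^4 - 3*v^3 - 18*v^2 - 33*v + 146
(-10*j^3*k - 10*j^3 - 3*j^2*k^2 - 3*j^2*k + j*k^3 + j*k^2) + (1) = -10*j^3*k - 10*j^3 - 3*j^2*k^2 - 3*j^2*k + j*k^3 + j*k^2 + 1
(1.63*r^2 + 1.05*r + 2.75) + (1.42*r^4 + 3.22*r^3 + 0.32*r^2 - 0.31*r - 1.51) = 1.42*r^4 + 3.22*r^3 + 1.95*r^2 + 0.74*r + 1.24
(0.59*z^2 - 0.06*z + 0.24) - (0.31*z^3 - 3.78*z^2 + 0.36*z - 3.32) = -0.31*z^3 + 4.37*z^2 - 0.42*z + 3.56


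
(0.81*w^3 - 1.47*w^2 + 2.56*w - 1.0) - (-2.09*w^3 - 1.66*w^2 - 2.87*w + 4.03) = 2.9*w^3 + 0.19*w^2 + 5.43*w - 5.03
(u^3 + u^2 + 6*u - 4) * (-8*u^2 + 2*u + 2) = -8*u^5 - 6*u^4 - 44*u^3 + 46*u^2 + 4*u - 8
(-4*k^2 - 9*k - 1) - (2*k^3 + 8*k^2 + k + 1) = -2*k^3 - 12*k^2 - 10*k - 2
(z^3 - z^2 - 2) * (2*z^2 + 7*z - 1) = 2*z^5 + 5*z^4 - 8*z^3 - 3*z^2 - 14*z + 2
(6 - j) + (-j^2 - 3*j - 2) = -j^2 - 4*j + 4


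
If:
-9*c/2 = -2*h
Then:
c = 4*h/9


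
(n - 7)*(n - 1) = n^2 - 8*n + 7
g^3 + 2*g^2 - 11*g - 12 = (g - 3)*(g + 1)*(g + 4)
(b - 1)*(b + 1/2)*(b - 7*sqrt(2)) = b^3 - 7*sqrt(2)*b^2 - b^2/2 - b/2 + 7*sqrt(2)*b/2 + 7*sqrt(2)/2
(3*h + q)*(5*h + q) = 15*h^2 + 8*h*q + q^2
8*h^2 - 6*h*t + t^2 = (-4*h + t)*(-2*h + t)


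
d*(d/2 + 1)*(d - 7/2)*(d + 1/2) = d^4/2 - d^3/2 - 31*d^2/8 - 7*d/4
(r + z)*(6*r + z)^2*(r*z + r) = 36*r^4*z + 36*r^4 + 48*r^3*z^2 + 48*r^3*z + 13*r^2*z^3 + 13*r^2*z^2 + r*z^4 + r*z^3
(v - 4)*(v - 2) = v^2 - 6*v + 8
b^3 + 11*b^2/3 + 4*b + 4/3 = (b + 2/3)*(b + 1)*(b + 2)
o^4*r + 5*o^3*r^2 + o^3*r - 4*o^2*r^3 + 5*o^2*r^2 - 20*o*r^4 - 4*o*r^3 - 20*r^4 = (o - 2*r)*(o + 2*r)*(o + 5*r)*(o*r + r)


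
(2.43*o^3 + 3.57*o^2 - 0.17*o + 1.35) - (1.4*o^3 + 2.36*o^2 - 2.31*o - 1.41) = 1.03*o^3 + 1.21*o^2 + 2.14*o + 2.76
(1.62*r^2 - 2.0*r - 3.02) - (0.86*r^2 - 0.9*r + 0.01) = 0.76*r^2 - 1.1*r - 3.03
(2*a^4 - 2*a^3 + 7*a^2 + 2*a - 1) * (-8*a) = -16*a^5 + 16*a^4 - 56*a^3 - 16*a^2 + 8*a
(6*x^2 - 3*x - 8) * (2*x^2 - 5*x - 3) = 12*x^4 - 36*x^3 - 19*x^2 + 49*x + 24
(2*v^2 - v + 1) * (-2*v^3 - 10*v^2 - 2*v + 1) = -4*v^5 - 18*v^4 + 4*v^3 - 6*v^2 - 3*v + 1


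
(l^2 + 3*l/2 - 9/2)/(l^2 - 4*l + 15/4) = 2*(l + 3)/(2*l - 5)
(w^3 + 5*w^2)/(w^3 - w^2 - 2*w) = w*(w + 5)/(w^2 - w - 2)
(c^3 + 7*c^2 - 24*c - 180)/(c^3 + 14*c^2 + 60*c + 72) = (c - 5)/(c + 2)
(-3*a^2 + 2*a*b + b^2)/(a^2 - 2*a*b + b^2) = (-3*a - b)/(a - b)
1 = 1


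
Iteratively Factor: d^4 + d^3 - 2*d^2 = (d)*(d^3 + d^2 - 2*d) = d^2*(d^2 + d - 2) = d^2*(d + 2)*(d - 1)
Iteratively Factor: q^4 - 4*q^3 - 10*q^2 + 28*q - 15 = (q + 3)*(q^3 - 7*q^2 + 11*q - 5) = (q - 5)*(q + 3)*(q^2 - 2*q + 1) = (q - 5)*(q - 1)*(q + 3)*(q - 1)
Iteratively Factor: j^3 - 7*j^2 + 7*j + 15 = (j - 5)*(j^2 - 2*j - 3) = (j - 5)*(j + 1)*(j - 3)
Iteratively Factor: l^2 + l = (l + 1)*(l)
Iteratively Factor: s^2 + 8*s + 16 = (s + 4)*(s + 4)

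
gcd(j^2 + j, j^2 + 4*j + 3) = j + 1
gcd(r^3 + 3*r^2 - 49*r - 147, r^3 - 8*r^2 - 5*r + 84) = r^2 - 4*r - 21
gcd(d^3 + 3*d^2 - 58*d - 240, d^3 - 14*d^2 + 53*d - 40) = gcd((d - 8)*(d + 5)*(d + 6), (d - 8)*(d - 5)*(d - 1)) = d - 8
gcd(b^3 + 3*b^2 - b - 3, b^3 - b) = b^2 - 1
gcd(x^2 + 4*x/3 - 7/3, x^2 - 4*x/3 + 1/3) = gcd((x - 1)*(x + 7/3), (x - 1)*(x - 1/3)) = x - 1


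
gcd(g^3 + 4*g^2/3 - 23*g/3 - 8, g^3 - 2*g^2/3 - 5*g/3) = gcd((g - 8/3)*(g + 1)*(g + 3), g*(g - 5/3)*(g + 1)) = g + 1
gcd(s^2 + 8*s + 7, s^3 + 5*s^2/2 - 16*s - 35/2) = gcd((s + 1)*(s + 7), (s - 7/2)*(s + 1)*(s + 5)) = s + 1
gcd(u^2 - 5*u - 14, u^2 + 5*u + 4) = 1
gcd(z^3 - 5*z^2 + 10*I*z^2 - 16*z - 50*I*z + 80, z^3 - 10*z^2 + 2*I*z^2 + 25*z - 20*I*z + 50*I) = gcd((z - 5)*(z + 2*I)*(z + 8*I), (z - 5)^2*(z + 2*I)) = z^2 + z*(-5 + 2*I) - 10*I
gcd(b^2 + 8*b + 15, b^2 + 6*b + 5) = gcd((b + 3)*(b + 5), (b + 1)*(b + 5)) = b + 5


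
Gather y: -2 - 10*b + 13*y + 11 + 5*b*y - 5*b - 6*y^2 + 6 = -15*b - 6*y^2 + y*(5*b + 13) + 15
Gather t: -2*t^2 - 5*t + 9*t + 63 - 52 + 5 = -2*t^2 + 4*t + 16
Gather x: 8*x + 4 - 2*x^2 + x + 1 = -2*x^2 + 9*x + 5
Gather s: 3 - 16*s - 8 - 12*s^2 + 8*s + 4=-12*s^2 - 8*s - 1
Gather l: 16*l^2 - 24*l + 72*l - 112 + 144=16*l^2 + 48*l + 32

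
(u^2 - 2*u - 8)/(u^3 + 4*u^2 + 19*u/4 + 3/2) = 4*(u - 4)/(4*u^2 + 8*u + 3)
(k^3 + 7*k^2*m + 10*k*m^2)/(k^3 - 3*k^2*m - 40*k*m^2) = (k + 2*m)/(k - 8*m)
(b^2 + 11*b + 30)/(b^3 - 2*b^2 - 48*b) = (b + 5)/(b*(b - 8))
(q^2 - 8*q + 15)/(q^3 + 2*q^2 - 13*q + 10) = (q^2 - 8*q + 15)/(q^3 + 2*q^2 - 13*q + 10)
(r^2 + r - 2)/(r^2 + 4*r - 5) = (r + 2)/(r + 5)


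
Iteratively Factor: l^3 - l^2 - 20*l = (l - 5)*(l^2 + 4*l) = l*(l - 5)*(l + 4)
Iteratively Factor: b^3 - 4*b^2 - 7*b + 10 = (b - 1)*(b^2 - 3*b - 10) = (b - 5)*(b - 1)*(b + 2)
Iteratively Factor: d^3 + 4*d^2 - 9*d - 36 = (d - 3)*(d^2 + 7*d + 12) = (d - 3)*(d + 3)*(d + 4)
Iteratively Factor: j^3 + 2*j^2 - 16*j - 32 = (j - 4)*(j^2 + 6*j + 8) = (j - 4)*(j + 4)*(j + 2)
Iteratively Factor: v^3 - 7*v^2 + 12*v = (v)*(v^2 - 7*v + 12) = v*(v - 3)*(v - 4)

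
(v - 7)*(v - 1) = v^2 - 8*v + 7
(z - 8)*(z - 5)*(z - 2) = z^3 - 15*z^2 + 66*z - 80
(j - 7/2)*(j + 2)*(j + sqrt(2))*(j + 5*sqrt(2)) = j^4 - 3*j^3/2 + 6*sqrt(2)*j^3 - 9*sqrt(2)*j^2 + 3*j^2 - 42*sqrt(2)*j - 15*j - 70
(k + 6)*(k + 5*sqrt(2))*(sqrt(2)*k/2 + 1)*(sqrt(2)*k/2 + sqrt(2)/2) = k^4/2 + 7*k^3/2 + 3*sqrt(2)*k^3 + 8*k^2 + 21*sqrt(2)*k^2 + 18*sqrt(2)*k + 35*k + 30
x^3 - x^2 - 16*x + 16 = (x - 4)*(x - 1)*(x + 4)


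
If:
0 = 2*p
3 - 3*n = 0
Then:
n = 1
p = 0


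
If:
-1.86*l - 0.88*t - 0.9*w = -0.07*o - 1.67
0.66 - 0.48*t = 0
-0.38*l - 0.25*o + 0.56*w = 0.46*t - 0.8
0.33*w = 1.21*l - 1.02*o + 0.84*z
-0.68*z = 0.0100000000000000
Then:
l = 0.26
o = 0.29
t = 1.38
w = 0.00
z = -0.01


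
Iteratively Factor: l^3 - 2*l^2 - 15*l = (l + 3)*(l^2 - 5*l) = (l - 5)*(l + 3)*(l)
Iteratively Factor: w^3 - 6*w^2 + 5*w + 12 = (w - 3)*(w^2 - 3*w - 4) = (w - 4)*(w - 3)*(w + 1)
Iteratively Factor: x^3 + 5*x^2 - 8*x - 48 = (x - 3)*(x^2 + 8*x + 16) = (x - 3)*(x + 4)*(x + 4)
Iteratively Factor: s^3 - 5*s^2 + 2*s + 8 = (s - 4)*(s^2 - s - 2) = (s - 4)*(s + 1)*(s - 2)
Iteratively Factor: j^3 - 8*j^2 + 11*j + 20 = (j + 1)*(j^2 - 9*j + 20) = (j - 5)*(j + 1)*(j - 4)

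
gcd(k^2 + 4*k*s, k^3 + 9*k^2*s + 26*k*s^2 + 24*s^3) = k + 4*s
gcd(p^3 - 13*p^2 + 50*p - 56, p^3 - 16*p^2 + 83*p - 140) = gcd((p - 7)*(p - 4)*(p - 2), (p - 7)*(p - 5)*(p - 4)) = p^2 - 11*p + 28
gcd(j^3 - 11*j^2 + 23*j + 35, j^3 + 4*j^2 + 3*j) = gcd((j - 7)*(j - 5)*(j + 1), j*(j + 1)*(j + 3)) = j + 1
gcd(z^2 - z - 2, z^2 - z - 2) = z^2 - z - 2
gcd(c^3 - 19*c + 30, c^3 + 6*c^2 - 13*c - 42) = c - 3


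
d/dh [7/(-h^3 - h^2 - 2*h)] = 7*(3*h^2 + 2*h + 2)/(h^2*(h^2 + h + 2)^2)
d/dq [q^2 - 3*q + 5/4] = 2*q - 3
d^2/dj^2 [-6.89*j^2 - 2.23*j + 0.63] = -13.7800000000000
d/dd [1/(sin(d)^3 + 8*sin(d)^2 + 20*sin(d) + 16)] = -(3*sin(d) + 10)*cos(d)/((sin(d) + 2)^3*(sin(d) + 4)^2)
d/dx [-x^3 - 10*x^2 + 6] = x*(-3*x - 20)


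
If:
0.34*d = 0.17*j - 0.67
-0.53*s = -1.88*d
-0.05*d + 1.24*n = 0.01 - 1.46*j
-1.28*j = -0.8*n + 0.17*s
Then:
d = -1.75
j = 0.45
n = -0.59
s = -6.19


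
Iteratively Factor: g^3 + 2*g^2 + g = (g + 1)*(g^2 + g) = g*(g + 1)*(g + 1)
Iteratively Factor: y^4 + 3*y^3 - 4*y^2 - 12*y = (y + 3)*(y^3 - 4*y) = y*(y + 3)*(y^2 - 4) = y*(y + 2)*(y + 3)*(y - 2)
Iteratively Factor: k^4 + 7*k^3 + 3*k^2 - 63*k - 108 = (k + 4)*(k^3 + 3*k^2 - 9*k - 27) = (k + 3)*(k + 4)*(k^2 - 9) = (k - 3)*(k + 3)*(k + 4)*(k + 3)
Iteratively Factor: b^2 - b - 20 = (b - 5)*(b + 4)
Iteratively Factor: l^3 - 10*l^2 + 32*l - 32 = (l - 2)*(l^2 - 8*l + 16) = (l - 4)*(l - 2)*(l - 4)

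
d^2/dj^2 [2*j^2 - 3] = 4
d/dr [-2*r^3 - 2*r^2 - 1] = 2*r*(-3*r - 2)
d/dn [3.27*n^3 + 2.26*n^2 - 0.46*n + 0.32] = 9.81*n^2 + 4.52*n - 0.46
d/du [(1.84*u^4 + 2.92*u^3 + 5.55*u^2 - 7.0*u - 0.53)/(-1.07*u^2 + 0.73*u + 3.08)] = (-3.9376*u^5 + 0.905199999999999*u^4 + 26.932*u^3 + 23.5423*u^2 + 33.0538*u - 21.1731)/(1.1449*u^4 - 1.5622*u^3 - 6.0583*u^2 + 4.4968*u + 9.4864)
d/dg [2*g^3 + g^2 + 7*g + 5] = 6*g^2 + 2*g + 7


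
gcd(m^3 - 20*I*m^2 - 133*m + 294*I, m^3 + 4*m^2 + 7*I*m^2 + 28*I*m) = 1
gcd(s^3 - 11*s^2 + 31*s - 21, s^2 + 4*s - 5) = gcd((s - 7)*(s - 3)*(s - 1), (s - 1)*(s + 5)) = s - 1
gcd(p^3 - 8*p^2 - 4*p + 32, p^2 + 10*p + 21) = 1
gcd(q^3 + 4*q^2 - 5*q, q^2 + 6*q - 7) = q - 1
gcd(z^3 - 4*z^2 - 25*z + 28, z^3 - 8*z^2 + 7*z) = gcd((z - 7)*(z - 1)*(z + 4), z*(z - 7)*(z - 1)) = z^2 - 8*z + 7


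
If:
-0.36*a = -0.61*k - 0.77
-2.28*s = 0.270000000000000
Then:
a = 1.69444444444444*k + 2.13888888888889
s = -0.12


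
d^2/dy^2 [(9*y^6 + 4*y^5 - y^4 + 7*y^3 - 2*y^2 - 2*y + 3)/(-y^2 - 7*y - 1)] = 2*(-54*y^8 - 957*y^7 - 4786*y^6 - 2703*y^5 - 405*y^4 - 332*y^3 - 156*y^2 - 90*y - 156)/(y^6 + 21*y^5 + 150*y^4 + 385*y^3 + 150*y^2 + 21*y + 1)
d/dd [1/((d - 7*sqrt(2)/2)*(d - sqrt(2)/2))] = 8*(-d + 2*sqrt(2))/(4*d^4 - 32*sqrt(2)*d^3 + 156*d^2 - 112*sqrt(2)*d + 49)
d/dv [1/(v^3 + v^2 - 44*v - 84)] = (-3*v^2 - 2*v + 44)/(v^3 + v^2 - 44*v - 84)^2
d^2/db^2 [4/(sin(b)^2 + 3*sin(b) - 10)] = 4*(-4*sin(b)^4 - 9*sin(b)^3 - 43*sin(b)^2 - 12*sin(b) + 38)/(sin(b)^2 + 3*sin(b) - 10)^3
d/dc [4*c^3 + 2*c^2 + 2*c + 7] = 12*c^2 + 4*c + 2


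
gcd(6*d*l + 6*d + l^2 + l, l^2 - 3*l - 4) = l + 1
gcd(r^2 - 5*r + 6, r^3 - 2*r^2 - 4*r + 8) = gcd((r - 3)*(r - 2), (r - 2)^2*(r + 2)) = r - 2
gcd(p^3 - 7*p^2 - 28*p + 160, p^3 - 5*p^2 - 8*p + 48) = p - 4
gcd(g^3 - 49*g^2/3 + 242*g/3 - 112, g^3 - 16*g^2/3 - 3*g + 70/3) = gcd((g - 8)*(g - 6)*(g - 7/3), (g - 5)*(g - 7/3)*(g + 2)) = g - 7/3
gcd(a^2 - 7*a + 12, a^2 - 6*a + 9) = a - 3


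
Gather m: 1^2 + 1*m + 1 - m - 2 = 0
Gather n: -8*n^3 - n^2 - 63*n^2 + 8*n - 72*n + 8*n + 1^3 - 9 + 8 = -8*n^3 - 64*n^2 - 56*n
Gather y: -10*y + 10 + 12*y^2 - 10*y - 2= 12*y^2 - 20*y + 8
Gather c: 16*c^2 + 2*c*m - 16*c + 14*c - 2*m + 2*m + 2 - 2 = 16*c^2 + c*(2*m - 2)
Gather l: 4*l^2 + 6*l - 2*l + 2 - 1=4*l^2 + 4*l + 1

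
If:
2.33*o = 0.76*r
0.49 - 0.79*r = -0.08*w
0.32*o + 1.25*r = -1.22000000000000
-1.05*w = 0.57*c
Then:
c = 27.67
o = -0.29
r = -0.90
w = -15.02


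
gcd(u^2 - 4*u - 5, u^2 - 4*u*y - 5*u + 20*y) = u - 5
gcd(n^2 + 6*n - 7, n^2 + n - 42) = n + 7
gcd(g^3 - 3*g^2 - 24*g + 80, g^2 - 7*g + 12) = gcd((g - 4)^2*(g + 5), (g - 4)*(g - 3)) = g - 4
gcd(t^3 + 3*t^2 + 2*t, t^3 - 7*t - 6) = t^2 + 3*t + 2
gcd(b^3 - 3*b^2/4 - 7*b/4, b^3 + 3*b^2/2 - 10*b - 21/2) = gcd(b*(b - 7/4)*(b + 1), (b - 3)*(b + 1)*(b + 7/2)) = b + 1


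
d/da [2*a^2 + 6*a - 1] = 4*a + 6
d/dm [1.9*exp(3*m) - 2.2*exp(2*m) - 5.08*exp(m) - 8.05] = (5.7*exp(2*m) - 4.4*exp(m) - 5.08)*exp(m)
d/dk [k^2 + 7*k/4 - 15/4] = 2*k + 7/4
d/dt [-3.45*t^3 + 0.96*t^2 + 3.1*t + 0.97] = -10.35*t^2 + 1.92*t + 3.1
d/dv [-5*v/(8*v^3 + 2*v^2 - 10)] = 5*(-4*v^3 + 2*v^2*(6*v + 1) - v^2 + 5)/(2*(4*v^3 + v^2 - 5)^2)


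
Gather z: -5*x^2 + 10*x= -5*x^2 + 10*x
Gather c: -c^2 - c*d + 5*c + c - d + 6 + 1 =-c^2 + c*(6 - d) - d + 7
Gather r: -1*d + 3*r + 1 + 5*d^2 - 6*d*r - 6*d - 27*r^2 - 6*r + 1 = 5*d^2 - 7*d - 27*r^2 + r*(-6*d - 3) + 2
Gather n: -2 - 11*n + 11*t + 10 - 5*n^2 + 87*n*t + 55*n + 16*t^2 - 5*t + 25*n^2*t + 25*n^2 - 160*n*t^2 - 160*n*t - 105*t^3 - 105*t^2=n^2*(25*t + 20) + n*(-160*t^2 - 73*t + 44) - 105*t^3 - 89*t^2 + 6*t + 8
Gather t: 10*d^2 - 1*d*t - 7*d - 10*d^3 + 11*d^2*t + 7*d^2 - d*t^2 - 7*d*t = -10*d^3 + 17*d^2 - d*t^2 - 7*d + t*(11*d^2 - 8*d)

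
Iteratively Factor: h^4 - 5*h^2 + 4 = (h + 1)*(h^3 - h^2 - 4*h + 4) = (h - 2)*(h + 1)*(h^2 + h - 2) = (h - 2)*(h - 1)*(h + 1)*(h + 2)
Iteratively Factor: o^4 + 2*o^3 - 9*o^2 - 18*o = (o + 2)*(o^3 - 9*o) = o*(o + 2)*(o^2 - 9) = o*(o + 2)*(o + 3)*(o - 3)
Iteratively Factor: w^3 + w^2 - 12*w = (w)*(w^2 + w - 12) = w*(w + 4)*(w - 3)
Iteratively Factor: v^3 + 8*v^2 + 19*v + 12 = (v + 4)*(v^2 + 4*v + 3) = (v + 1)*(v + 4)*(v + 3)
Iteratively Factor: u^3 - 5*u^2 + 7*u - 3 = (u - 1)*(u^2 - 4*u + 3) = (u - 1)^2*(u - 3)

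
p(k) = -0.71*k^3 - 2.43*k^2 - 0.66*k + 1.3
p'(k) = -2.13*k^2 - 4.86*k - 0.66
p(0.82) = -1.27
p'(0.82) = -6.08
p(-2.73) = -0.56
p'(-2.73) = -3.27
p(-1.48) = -0.74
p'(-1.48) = 1.87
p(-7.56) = 174.18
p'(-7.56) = -85.66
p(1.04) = -2.81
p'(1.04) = -8.02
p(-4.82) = 27.53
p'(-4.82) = -26.72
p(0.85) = -1.45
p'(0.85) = -6.33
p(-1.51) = -0.80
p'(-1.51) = 1.82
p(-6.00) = 71.14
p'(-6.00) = -48.18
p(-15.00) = 1860.70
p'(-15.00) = -407.01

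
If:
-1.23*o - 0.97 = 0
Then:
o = -0.79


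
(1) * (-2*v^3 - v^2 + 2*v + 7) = -2*v^3 - v^2 + 2*v + 7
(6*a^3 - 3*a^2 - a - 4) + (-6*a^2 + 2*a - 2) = 6*a^3 - 9*a^2 + a - 6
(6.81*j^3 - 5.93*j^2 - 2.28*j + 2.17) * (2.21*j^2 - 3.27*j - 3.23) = 15.0501*j^5 - 35.374*j^4 - 7.644*j^3 + 31.4052*j^2 + 0.2685*j - 7.0091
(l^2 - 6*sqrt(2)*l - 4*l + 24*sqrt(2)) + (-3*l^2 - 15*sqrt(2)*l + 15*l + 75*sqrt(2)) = -2*l^2 - 21*sqrt(2)*l + 11*l + 99*sqrt(2)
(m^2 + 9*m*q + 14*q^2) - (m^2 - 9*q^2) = 9*m*q + 23*q^2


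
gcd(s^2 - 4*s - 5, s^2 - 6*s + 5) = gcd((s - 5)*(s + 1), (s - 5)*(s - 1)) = s - 5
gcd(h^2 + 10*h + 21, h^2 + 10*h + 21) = h^2 + 10*h + 21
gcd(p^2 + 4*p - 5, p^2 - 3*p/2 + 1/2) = p - 1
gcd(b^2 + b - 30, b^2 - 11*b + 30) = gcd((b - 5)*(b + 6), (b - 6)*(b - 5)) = b - 5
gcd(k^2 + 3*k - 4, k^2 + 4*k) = k + 4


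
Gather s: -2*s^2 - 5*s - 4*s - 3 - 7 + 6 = -2*s^2 - 9*s - 4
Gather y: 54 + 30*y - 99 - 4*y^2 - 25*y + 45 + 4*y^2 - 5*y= 0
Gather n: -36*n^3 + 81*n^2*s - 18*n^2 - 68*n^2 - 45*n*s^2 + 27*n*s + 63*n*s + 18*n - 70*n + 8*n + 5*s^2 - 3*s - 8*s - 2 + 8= -36*n^3 + n^2*(81*s - 86) + n*(-45*s^2 + 90*s - 44) + 5*s^2 - 11*s + 6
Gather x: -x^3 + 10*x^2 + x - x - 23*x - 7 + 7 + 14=-x^3 + 10*x^2 - 23*x + 14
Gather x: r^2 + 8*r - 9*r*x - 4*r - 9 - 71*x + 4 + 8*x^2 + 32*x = r^2 + 4*r + 8*x^2 + x*(-9*r - 39) - 5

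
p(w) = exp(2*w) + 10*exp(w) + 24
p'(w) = 2*exp(2*w) + 10*exp(w)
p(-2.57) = 24.77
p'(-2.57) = 0.78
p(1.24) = 70.50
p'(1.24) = 58.44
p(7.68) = 4707248.95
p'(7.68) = 9392803.71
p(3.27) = 979.40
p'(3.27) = 1647.69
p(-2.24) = 25.08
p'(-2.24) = 1.09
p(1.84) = 126.61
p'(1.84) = 142.26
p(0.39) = 40.95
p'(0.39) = 19.13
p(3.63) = 1823.38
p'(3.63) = 3221.64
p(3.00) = 628.28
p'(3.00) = 1007.71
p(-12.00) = 24.00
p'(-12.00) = 0.00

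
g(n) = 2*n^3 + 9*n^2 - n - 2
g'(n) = 6*n^2 + 18*n - 1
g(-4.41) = 5.91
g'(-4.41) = 36.31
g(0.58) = 0.84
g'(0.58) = 11.46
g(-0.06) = -1.91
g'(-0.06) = -2.06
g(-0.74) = 2.86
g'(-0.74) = -11.03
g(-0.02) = -1.98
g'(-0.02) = -1.36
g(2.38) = 73.56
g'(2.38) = 75.83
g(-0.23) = -1.32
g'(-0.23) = -4.82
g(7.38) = 1284.69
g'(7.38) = 458.63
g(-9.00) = -722.00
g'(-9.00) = 323.00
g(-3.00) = 28.00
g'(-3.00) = -1.00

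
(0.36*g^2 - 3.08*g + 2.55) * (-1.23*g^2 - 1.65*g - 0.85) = -0.4428*g^4 + 3.1944*g^3 + 1.6395*g^2 - 1.5895*g - 2.1675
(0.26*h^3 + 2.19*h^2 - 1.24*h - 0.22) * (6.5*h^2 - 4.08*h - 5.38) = 1.69*h^5 + 13.1742*h^4 - 18.394*h^3 - 8.153*h^2 + 7.5688*h + 1.1836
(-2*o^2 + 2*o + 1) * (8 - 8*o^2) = 16*o^4 - 16*o^3 - 24*o^2 + 16*o + 8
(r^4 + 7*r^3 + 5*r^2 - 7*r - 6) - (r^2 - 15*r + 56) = r^4 + 7*r^3 + 4*r^2 + 8*r - 62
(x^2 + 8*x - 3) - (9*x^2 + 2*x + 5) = -8*x^2 + 6*x - 8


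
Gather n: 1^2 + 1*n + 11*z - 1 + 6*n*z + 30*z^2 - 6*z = n*(6*z + 1) + 30*z^2 + 5*z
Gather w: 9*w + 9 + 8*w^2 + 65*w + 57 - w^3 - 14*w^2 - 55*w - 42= -w^3 - 6*w^2 + 19*w + 24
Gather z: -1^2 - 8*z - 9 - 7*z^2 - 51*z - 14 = -7*z^2 - 59*z - 24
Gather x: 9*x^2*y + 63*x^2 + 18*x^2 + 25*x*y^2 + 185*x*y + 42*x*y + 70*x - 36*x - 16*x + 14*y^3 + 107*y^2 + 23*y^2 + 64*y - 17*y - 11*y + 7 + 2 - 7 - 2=x^2*(9*y + 81) + x*(25*y^2 + 227*y + 18) + 14*y^3 + 130*y^2 + 36*y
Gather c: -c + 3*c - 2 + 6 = 2*c + 4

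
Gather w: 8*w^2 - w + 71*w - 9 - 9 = 8*w^2 + 70*w - 18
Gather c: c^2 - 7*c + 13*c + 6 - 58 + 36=c^2 + 6*c - 16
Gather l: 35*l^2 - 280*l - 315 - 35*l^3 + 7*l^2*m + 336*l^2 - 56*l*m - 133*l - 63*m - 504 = -35*l^3 + l^2*(7*m + 371) + l*(-56*m - 413) - 63*m - 819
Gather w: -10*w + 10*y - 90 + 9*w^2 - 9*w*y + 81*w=9*w^2 + w*(71 - 9*y) + 10*y - 90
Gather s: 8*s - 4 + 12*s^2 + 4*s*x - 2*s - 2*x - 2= 12*s^2 + s*(4*x + 6) - 2*x - 6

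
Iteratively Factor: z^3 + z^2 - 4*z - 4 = (z - 2)*(z^2 + 3*z + 2) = (z - 2)*(z + 1)*(z + 2)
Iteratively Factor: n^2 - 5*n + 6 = (n - 2)*(n - 3)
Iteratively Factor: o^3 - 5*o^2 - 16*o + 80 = (o - 5)*(o^2 - 16) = (o - 5)*(o + 4)*(o - 4)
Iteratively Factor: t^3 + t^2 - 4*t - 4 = (t + 2)*(t^2 - t - 2) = (t - 2)*(t + 2)*(t + 1)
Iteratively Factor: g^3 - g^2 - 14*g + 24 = (g - 3)*(g^2 + 2*g - 8) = (g - 3)*(g - 2)*(g + 4)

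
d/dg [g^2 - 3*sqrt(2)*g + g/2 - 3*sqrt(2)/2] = 2*g - 3*sqrt(2) + 1/2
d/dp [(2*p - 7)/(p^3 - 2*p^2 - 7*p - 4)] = (-4*p^2 + 29*p - 57)/(p^5 - 5*p^4 - 5*p^3 + 25*p^2 + 40*p + 16)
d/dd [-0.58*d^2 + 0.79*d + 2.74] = 0.79 - 1.16*d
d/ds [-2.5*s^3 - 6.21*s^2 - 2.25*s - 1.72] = -7.5*s^2 - 12.42*s - 2.25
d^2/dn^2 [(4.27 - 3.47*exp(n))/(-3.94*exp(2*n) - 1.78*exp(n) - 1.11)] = (53.866892*exp(4*n) - 289.478892*exp(3*n) - 180.89328*exp(2*n) + 54.312578*exp(n) + 12.712053)*exp(n)/(61.162984*exp(6*n) + 82.896024*exp(5*n) + 89.144076*exp(4*n) + 52.347664*exp(3*n) + 25.114194*exp(2*n) + 6.579414*exp(n) + 1.367631)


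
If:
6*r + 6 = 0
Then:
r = -1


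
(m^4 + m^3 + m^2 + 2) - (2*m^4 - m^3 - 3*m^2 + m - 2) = -m^4 + 2*m^3 + 4*m^2 - m + 4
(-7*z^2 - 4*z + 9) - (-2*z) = -7*z^2 - 2*z + 9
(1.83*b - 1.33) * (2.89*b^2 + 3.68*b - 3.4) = 5.2887*b^3 + 2.8907*b^2 - 11.1164*b + 4.522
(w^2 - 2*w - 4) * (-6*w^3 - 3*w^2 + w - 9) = -6*w^5 + 9*w^4 + 31*w^3 + w^2 + 14*w + 36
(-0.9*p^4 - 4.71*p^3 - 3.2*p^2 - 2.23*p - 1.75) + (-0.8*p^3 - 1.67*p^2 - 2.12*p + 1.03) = -0.9*p^4 - 5.51*p^3 - 4.87*p^2 - 4.35*p - 0.72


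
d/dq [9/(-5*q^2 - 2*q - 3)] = 18*(5*q + 1)/(5*q^2 + 2*q + 3)^2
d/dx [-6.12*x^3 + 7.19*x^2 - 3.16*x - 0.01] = -18.36*x^2 + 14.38*x - 3.16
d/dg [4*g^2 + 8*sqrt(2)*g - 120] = 8*g + 8*sqrt(2)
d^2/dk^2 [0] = 0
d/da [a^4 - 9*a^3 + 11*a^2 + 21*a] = 4*a^3 - 27*a^2 + 22*a + 21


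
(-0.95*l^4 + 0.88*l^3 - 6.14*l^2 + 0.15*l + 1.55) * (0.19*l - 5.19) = -0.1805*l^5 + 5.0977*l^4 - 5.7338*l^3 + 31.8951*l^2 - 0.484*l - 8.0445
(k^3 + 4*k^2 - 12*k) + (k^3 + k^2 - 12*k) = 2*k^3 + 5*k^2 - 24*k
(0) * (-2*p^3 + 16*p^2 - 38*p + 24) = 0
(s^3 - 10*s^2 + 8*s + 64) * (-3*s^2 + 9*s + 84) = -3*s^5 + 39*s^4 - 30*s^3 - 960*s^2 + 1248*s + 5376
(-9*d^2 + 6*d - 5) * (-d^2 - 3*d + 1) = 9*d^4 + 21*d^3 - 22*d^2 + 21*d - 5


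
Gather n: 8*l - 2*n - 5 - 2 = 8*l - 2*n - 7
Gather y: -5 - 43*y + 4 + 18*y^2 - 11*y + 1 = 18*y^2 - 54*y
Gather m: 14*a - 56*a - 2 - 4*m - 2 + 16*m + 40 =-42*a + 12*m + 36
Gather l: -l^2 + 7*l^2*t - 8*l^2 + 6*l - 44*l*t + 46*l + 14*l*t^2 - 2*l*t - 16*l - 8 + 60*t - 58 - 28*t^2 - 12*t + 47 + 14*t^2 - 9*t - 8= l^2*(7*t - 9) + l*(14*t^2 - 46*t + 36) - 14*t^2 + 39*t - 27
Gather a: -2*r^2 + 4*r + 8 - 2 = -2*r^2 + 4*r + 6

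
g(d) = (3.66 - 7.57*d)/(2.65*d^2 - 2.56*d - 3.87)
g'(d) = (2.56 - 5.3*d)*(3.66 - 7.57*d)/(2.65*d^2 - 2.56*d - 3.87)^2 - 7.57/(2.65*d^2 - 2.56*d - 3.87) = (20.0605*d^2 - 19.398*d + 38.6655)/(7.0225*d^4 - 13.568*d^3 - 13.9574*d^2 + 19.8144*d + 14.9769)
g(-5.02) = 0.55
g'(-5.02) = 0.11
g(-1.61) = 2.23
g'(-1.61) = 2.40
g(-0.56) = -4.92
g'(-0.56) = 21.66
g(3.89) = -0.98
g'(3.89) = 0.39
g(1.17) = 1.61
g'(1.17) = 4.14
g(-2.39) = 1.25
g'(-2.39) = 0.66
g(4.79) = -0.73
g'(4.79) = 0.20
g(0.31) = -0.30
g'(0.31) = 1.78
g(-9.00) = 0.31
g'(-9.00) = 0.03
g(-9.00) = 0.31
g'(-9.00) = 0.03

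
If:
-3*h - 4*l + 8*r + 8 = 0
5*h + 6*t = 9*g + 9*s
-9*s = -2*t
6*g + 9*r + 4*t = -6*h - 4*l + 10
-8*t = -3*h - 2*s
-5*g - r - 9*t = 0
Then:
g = -896/69763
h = -1224/69763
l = 158152/69763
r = 8854/69763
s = -108/69763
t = -486/69763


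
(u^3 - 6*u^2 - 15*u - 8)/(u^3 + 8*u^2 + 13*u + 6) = (u - 8)/(u + 6)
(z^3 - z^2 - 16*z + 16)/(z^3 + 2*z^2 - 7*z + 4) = (z - 4)/(z - 1)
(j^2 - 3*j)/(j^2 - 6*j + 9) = j/(j - 3)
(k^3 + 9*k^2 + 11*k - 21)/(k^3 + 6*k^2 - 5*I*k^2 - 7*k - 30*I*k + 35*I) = (k + 3)/(k - 5*I)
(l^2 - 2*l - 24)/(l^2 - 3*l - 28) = (l - 6)/(l - 7)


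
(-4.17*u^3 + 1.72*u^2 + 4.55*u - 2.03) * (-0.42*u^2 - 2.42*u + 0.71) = 1.7514*u^5 + 9.369*u^4 - 9.0341*u^3 - 8.9372*u^2 + 8.1431*u - 1.4413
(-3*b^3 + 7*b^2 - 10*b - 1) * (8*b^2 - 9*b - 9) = -24*b^5 + 83*b^4 - 116*b^3 + 19*b^2 + 99*b + 9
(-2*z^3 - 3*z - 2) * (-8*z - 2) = 16*z^4 + 4*z^3 + 24*z^2 + 22*z + 4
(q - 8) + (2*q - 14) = 3*q - 22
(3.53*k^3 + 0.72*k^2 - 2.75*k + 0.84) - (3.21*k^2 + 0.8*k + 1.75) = 3.53*k^3 - 2.49*k^2 - 3.55*k - 0.91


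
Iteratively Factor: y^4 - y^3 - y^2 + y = (y - 1)*(y^3 - y) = (y - 1)*(y + 1)*(y^2 - y) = (y - 1)^2*(y + 1)*(y)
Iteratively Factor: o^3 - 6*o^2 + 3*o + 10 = (o - 2)*(o^2 - 4*o - 5) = (o - 2)*(o + 1)*(o - 5)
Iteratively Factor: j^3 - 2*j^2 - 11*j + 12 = (j - 1)*(j^2 - j - 12) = (j - 1)*(j + 3)*(j - 4)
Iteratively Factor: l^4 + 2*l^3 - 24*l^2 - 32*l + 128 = (l + 4)*(l^3 - 2*l^2 - 16*l + 32) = (l - 4)*(l + 4)*(l^2 + 2*l - 8) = (l - 4)*(l - 2)*(l + 4)*(l + 4)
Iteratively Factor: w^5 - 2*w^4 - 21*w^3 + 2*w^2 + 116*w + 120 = (w + 2)*(w^4 - 4*w^3 - 13*w^2 + 28*w + 60) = (w + 2)^2*(w^3 - 6*w^2 - w + 30) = (w + 2)^3*(w^2 - 8*w + 15) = (w - 5)*(w + 2)^3*(w - 3)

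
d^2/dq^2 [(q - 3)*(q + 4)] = 2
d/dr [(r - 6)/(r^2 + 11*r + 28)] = (r^2 + 11*r - (r - 6)*(2*r + 11) + 28)/(r^2 + 11*r + 28)^2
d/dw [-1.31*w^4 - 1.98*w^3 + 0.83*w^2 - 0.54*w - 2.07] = -5.24*w^3 - 5.94*w^2 + 1.66*w - 0.54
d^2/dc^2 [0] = 0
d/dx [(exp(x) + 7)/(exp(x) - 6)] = -13*exp(x)/(exp(x) - 6)^2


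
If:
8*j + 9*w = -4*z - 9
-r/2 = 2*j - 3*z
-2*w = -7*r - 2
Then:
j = 193*z/118 + 9/59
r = -32*z/59 - 36/59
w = -112*z/59 - 67/59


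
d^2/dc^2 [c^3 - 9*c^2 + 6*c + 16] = 6*c - 18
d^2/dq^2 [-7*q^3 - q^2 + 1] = -42*q - 2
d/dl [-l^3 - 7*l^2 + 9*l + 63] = -3*l^2 - 14*l + 9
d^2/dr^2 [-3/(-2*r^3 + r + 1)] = 6*(-6*r*(-2*r^3 + r + 1) - (6*r^2 - 1)^2)/(-2*r^3 + r + 1)^3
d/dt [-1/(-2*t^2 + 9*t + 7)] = (9 - 4*t)/(-2*t^2 + 9*t + 7)^2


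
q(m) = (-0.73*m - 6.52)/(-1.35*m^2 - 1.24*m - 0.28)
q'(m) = (-0.73*m - 6.52)*(2.7*m + 1.24)/(-1.35*m^2 - 1.24*m - 0.28)^2 - 0.73/(-1.35*m^2 - 1.24*m - 0.28) = (0.9855*m^2 + 0.9052*m - (0.73*m + 6.52)*(2.7*m + 1.24) + 0.2044)/(1.35*m^2 + 1.24*m + 0.28)^2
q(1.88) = 1.07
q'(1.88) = -0.82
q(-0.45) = -1338.70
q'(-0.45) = -7394.07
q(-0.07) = 32.37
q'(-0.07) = -166.63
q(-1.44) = 4.23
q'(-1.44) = 9.22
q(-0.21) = 80.45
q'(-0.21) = -674.99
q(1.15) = 2.11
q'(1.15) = -2.41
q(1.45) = 1.54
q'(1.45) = -1.47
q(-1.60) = 3.05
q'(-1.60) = 5.79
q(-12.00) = -0.01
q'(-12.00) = 0.00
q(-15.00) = -0.02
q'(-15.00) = 0.00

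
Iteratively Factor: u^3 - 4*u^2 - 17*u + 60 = (u - 5)*(u^2 + u - 12) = (u - 5)*(u - 3)*(u + 4)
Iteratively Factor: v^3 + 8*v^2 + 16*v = (v)*(v^2 + 8*v + 16) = v*(v + 4)*(v + 4)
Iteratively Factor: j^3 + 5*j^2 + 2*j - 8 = (j + 2)*(j^2 + 3*j - 4) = (j - 1)*(j + 2)*(j + 4)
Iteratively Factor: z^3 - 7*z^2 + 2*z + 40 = (z - 4)*(z^2 - 3*z - 10) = (z - 4)*(z + 2)*(z - 5)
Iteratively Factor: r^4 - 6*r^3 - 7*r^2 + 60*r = (r - 5)*(r^3 - r^2 - 12*r) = r*(r - 5)*(r^2 - r - 12) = r*(r - 5)*(r - 4)*(r + 3)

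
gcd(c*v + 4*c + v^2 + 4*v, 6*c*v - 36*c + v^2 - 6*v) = 1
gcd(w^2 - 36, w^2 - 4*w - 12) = w - 6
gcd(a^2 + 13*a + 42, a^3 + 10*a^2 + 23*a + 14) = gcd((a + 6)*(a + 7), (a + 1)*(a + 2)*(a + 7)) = a + 7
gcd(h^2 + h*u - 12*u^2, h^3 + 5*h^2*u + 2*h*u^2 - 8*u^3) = h + 4*u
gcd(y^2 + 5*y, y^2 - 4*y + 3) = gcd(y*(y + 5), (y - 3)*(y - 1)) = 1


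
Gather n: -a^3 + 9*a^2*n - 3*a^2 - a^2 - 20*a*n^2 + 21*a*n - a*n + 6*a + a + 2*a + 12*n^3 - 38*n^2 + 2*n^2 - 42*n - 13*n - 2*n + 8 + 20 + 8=-a^3 - 4*a^2 + 9*a + 12*n^3 + n^2*(-20*a - 36) + n*(9*a^2 + 20*a - 57) + 36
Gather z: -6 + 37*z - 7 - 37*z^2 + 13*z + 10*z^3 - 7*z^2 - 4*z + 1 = 10*z^3 - 44*z^2 + 46*z - 12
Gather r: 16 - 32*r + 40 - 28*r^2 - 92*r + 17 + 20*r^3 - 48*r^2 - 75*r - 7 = 20*r^3 - 76*r^2 - 199*r + 66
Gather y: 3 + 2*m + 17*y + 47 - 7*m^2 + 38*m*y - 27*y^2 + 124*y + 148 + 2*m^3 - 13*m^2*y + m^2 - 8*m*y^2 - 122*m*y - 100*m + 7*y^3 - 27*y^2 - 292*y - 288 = 2*m^3 - 6*m^2 - 98*m + 7*y^3 + y^2*(-8*m - 54) + y*(-13*m^2 - 84*m - 151) - 90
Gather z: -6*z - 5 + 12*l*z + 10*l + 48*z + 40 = 10*l + z*(12*l + 42) + 35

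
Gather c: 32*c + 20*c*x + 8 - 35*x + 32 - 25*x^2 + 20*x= c*(20*x + 32) - 25*x^2 - 15*x + 40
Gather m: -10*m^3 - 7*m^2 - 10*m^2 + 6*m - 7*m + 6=-10*m^3 - 17*m^2 - m + 6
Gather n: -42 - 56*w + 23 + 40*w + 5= -16*w - 14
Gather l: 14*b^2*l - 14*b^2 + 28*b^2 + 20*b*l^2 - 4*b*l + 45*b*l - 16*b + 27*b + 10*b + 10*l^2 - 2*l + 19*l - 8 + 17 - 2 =14*b^2 + 21*b + l^2*(20*b + 10) + l*(14*b^2 + 41*b + 17) + 7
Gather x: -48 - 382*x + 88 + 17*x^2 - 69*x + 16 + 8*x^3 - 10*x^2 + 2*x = 8*x^3 + 7*x^2 - 449*x + 56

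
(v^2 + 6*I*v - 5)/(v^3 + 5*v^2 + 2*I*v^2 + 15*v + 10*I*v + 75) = (v + I)/(v^2 + v*(5 - 3*I) - 15*I)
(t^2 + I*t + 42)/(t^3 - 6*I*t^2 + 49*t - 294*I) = 1/(t - 7*I)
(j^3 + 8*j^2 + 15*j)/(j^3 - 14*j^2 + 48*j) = (j^2 + 8*j + 15)/(j^2 - 14*j + 48)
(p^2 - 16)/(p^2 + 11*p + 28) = (p - 4)/(p + 7)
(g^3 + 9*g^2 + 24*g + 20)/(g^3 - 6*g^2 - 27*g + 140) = (g^2 + 4*g + 4)/(g^2 - 11*g + 28)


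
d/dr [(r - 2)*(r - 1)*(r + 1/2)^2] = 4*r^3 - 6*r^2 - 3*r/2 + 5/4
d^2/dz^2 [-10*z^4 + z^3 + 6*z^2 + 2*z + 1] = -120*z^2 + 6*z + 12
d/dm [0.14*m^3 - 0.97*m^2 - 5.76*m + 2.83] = 0.42*m^2 - 1.94*m - 5.76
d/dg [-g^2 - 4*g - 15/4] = -2*g - 4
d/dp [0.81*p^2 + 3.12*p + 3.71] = 1.62*p + 3.12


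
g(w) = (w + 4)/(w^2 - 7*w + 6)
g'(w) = (7 - 2*w)*(w + 4)/(w^2 - 7*w + 6)^2 + 1/(w^2 - 7*w + 6)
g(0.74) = 3.47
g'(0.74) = 14.72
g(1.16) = -6.66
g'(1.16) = 38.98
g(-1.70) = 0.11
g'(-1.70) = 0.10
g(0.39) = 1.28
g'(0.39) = 2.62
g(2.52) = -1.23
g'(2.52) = 0.27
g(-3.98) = 0.00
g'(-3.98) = 0.02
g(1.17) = -6.30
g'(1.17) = 34.52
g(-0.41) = 0.40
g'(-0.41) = 0.45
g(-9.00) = -0.03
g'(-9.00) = 0.00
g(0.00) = 0.67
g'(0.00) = 0.94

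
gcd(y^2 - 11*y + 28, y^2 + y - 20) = y - 4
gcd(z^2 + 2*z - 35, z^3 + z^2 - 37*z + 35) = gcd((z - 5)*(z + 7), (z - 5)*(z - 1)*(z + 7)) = z^2 + 2*z - 35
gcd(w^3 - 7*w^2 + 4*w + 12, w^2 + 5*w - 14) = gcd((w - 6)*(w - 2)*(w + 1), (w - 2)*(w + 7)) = w - 2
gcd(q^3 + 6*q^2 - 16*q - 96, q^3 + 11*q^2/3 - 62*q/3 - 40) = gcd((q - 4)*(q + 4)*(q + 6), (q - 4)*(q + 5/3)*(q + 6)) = q^2 + 2*q - 24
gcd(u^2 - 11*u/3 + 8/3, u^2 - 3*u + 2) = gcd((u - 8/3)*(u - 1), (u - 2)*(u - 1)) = u - 1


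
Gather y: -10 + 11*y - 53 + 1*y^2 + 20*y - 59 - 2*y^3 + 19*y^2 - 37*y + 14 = -2*y^3 + 20*y^2 - 6*y - 108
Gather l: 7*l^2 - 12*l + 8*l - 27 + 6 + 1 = 7*l^2 - 4*l - 20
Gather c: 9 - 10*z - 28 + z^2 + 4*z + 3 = z^2 - 6*z - 16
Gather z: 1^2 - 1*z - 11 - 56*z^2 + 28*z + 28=-56*z^2 + 27*z + 18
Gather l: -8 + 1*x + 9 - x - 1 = 0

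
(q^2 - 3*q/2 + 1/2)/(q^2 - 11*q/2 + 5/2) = (q - 1)/(q - 5)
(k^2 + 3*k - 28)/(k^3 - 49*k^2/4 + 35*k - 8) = 4*(k + 7)/(4*k^2 - 33*k + 8)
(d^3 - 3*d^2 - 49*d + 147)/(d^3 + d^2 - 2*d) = (d^3 - 3*d^2 - 49*d + 147)/(d*(d^2 + d - 2))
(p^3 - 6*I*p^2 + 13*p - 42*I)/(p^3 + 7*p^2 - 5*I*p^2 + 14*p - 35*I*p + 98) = (p^2 + I*p + 6)/(p^2 + p*(7 + 2*I) + 14*I)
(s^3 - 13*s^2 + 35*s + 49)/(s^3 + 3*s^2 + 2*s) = (s^2 - 14*s + 49)/(s*(s + 2))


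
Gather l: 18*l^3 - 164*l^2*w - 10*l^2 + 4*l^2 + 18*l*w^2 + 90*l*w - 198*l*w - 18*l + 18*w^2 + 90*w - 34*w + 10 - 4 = 18*l^3 + l^2*(-164*w - 6) + l*(18*w^2 - 108*w - 18) + 18*w^2 + 56*w + 6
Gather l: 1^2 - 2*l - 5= -2*l - 4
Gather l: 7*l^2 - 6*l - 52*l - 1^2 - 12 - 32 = 7*l^2 - 58*l - 45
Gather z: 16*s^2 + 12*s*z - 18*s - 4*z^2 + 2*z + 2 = 16*s^2 - 18*s - 4*z^2 + z*(12*s + 2) + 2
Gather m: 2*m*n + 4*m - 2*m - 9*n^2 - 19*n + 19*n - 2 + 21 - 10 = m*(2*n + 2) - 9*n^2 + 9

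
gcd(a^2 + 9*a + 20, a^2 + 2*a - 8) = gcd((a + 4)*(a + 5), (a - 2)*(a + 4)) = a + 4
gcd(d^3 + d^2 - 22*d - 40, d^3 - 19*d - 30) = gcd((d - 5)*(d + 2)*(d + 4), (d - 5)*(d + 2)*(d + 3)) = d^2 - 3*d - 10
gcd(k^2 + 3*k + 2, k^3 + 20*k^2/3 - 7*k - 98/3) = k + 2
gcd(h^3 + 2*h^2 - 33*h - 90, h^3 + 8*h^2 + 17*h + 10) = h + 5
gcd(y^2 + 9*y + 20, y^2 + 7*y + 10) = y + 5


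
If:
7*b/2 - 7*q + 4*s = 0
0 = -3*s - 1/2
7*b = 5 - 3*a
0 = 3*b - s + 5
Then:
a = 307/54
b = -31/18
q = -241/252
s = -1/6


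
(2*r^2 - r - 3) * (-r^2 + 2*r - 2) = -2*r^4 + 5*r^3 - 3*r^2 - 4*r + 6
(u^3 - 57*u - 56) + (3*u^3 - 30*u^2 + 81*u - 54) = 4*u^3 - 30*u^2 + 24*u - 110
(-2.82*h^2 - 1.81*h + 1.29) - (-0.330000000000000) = -2.82*h^2 - 1.81*h + 1.62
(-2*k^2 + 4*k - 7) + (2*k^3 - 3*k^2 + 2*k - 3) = 2*k^3 - 5*k^2 + 6*k - 10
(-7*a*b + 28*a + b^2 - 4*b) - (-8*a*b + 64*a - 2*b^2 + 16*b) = a*b - 36*a + 3*b^2 - 20*b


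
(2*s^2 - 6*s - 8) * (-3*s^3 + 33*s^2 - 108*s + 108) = -6*s^5 + 84*s^4 - 390*s^3 + 600*s^2 + 216*s - 864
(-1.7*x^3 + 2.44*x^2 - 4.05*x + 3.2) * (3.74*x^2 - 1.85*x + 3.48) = -6.358*x^5 + 12.2706*x^4 - 25.577*x^3 + 27.9517*x^2 - 20.014*x + 11.136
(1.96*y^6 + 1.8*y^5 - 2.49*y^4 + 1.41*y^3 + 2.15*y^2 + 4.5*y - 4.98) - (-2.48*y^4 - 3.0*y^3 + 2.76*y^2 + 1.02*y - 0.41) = 1.96*y^6 + 1.8*y^5 - 0.0100000000000002*y^4 + 4.41*y^3 - 0.61*y^2 + 3.48*y - 4.57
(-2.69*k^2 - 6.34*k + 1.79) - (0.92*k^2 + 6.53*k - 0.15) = -3.61*k^2 - 12.87*k + 1.94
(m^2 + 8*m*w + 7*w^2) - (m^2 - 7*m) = 8*m*w + 7*m + 7*w^2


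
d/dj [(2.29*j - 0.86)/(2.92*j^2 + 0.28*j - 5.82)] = (-6.6868*j^2 + 5.0224*j - 13.087)/(8.5264*j^4 + 1.6352*j^3 - 33.9104*j^2 - 3.2592*j + 33.8724)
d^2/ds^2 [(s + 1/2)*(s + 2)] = 2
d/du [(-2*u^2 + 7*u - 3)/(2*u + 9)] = (-4*u^2 - 36*u + 69)/(4*u^2 + 36*u + 81)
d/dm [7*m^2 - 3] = 14*m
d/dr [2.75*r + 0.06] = 2.75000000000000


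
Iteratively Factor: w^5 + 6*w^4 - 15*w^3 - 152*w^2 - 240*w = (w + 4)*(w^4 + 2*w^3 - 23*w^2 - 60*w) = (w + 4)^2*(w^3 - 2*w^2 - 15*w) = (w - 5)*(w + 4)^2*(w^2 + 3*w) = (w - 5)*(w + 3)*(w + 4)^2*(w)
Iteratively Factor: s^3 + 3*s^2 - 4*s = (s + 4)*(s^2 - s) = (s - 1)*(s + 4)*(s)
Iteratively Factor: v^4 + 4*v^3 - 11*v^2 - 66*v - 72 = (v + 2)*(v^3 + 2*v^2 - 15*v - 36) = (v + 2)*(v + 3)*(v^2 - v - 12) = (v - 4)*(v + 2)*(v + 3)*(v + 3)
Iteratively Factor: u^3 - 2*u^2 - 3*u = (u - 3)*(u^2 + u) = (u - 3)*(u + 1)*(u)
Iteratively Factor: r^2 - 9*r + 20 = (r - 5)*(r - 4)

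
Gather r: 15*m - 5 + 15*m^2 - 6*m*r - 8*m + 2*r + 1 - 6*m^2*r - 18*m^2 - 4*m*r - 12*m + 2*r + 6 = -3*m^2 - 5*m + r*(-6*m^2 - 10*m + 4) + 2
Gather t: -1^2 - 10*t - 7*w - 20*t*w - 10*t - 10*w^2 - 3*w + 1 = t*(-20*w - 20) - 10*w^2 - 10*w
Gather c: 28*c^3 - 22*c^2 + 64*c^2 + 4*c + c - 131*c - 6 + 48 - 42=28*c^3 + 42*c^2 - 126*c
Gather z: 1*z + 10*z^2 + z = 10*z^2 + 2*z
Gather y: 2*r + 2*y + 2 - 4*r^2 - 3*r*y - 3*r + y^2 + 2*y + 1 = -4*r^2 - r + y^2 + y*(4 - 3*r) + 3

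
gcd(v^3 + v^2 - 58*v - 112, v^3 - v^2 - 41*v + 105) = v + 7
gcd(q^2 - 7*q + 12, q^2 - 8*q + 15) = q - 3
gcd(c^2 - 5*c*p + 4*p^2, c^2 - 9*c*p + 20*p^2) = -c + 4*p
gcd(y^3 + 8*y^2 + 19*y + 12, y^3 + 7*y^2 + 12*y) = y^2 + 7*y + 12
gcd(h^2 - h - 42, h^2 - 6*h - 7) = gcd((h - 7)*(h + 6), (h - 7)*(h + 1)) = h - 7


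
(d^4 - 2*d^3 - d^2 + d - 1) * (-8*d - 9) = -8*d^5 + 7*d^4 + 26*d^3 + d^2 - d + 9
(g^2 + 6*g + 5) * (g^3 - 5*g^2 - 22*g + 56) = g^5 + g^4 - 47*g^3 - 101*g^2 + 226*g + 280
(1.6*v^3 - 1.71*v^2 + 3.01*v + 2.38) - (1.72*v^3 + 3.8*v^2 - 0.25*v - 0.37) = -0.12*v^3 - 5.51*v^2 + 3.26*v + 2.75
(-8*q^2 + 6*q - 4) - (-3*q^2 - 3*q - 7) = -5*q^2 + 9*q + 3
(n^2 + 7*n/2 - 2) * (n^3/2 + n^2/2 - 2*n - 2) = n^5/2 + 9*n^4/4 - 5*n^3/4 - 10*n^2 - 3*n + 4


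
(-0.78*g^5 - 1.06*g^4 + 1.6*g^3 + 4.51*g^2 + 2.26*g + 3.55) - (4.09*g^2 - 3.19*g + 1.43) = -0.78*g^5 - 1.06*g^4 + 1.6*g^3 + 0.42*g^2 + 5.45*g + 2.12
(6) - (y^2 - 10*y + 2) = -y^2 + 10*y + 4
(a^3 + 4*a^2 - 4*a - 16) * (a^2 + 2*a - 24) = a^5 + 6*a^4 - 20*a^3 - 120*a^2 + 64*a + 384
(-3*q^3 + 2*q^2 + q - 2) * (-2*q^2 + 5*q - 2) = 6*q^5 - 19*q^4 + 14*q^3 + 5*q^2 - 12*q + 4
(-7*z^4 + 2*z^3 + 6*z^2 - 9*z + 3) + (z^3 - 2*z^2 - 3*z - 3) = -7*z^4 + 3*z^3 + 4*z^2 - 12*z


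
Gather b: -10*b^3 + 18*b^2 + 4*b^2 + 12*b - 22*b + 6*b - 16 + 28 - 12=-10*b^3 + 22*b^2 - 4*b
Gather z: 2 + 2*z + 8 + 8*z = 10*z + 10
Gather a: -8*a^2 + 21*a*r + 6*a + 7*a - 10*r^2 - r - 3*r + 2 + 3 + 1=-8*a^2 + a*(21*r + 13) - 10*r^2 - 4*r + 6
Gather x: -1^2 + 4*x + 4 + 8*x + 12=12*x + 15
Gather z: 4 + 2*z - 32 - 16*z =-14*z - 28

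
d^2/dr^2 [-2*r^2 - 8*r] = -4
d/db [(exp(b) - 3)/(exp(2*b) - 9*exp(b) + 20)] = (-(exp(b) - 3)*(2*exp(b) - 9) + exp(2*b) - 9*exp(b) + 20)*exp(b)/(exp(2*b) - 9*exp(b) + 20)^2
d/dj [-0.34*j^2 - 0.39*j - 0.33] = -0.68*j - 0.39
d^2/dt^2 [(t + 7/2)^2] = 2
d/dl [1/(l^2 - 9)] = -2*l/(l^2 - 9)^2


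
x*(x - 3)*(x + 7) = x^3 + 4*x^2 - 21*x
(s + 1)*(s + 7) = s^2 + 8*s + 7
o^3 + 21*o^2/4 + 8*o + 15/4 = (o + 1)*(o + 5/4)*(o + 3)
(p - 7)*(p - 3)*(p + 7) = p^3 - 3*p^2 - 49*p + 147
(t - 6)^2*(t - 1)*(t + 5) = t^4 - 8*t^3 - 17*t^2 + 204*t - 180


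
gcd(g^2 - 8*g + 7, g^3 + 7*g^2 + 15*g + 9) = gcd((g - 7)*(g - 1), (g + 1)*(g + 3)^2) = 1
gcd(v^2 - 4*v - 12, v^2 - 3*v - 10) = v + 2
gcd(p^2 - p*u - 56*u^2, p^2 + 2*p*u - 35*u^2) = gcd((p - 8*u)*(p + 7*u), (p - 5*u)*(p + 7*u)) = p + 7*u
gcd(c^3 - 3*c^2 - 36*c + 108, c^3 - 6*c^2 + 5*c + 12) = c - 3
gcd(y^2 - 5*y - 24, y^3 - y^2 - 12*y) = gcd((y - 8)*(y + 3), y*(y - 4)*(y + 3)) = y + 3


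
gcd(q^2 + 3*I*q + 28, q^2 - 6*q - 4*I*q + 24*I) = q - 4*I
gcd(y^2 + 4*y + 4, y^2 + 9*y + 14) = y + 2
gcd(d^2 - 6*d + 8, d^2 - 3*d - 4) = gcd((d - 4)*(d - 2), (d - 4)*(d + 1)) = d - 4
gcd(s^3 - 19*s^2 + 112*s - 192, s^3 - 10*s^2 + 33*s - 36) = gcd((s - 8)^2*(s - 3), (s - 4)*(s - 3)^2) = s - 3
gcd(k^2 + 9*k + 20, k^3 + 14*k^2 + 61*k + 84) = k + 4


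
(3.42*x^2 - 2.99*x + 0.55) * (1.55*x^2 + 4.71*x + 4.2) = 5.301*x^4 + 11.4737*x^3 + 1.1336*x^2 - 9.9675*x + 2.31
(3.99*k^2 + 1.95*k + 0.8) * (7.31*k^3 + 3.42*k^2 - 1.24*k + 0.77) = 29.1669*k^5 + 27.9003*k^4 + 7.5694*k^3 + 3.3903*k^2 + 0.5095*k + 0.616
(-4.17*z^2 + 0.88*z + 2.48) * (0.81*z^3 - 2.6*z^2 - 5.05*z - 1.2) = -3.3777*z^5 + 11.5548*z^4 + 20.7793*z^3 - 5.888*z^2 - 13.58*z - 2.976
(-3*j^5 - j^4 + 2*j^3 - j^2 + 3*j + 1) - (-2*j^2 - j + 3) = -3*j^5 - j^4 + 2*j^3 + j^2 + 4*j - 2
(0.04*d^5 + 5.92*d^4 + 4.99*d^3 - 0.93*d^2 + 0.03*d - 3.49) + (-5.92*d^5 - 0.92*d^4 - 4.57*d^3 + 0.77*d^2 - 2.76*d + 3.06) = -5.88*d^5 + 5.0*d^4 + 0.42*d^3 - 0.16*d^2 - 2.73*d - 0.43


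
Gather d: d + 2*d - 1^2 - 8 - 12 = 3*d - 21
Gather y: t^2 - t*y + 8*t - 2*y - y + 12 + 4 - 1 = t^2 + 8*t + y*(-t - 3) + 15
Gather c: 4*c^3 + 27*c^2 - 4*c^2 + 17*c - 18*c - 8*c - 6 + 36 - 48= 4*c^3 + 23*c^2 - 9*c - 18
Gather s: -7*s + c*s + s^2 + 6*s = s^2 + s*(c - 1)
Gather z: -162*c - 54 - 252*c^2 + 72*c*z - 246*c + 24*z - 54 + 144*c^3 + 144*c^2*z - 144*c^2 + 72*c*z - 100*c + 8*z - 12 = 144*c^3 - 396*c^2 - 508*c + z*(144*c^2 + 144*c + 32) - 120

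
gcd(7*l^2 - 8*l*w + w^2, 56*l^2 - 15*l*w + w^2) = -7*l + w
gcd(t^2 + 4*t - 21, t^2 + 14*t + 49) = t + 7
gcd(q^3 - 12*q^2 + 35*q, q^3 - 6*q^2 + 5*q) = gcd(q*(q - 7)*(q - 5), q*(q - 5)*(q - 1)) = q^2 - 5*q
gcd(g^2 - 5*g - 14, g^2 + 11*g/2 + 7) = g + 2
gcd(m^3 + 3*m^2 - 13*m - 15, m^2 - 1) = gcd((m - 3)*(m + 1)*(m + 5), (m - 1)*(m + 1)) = m + 1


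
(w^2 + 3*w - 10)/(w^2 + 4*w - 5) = (w - 2)/(w - 1)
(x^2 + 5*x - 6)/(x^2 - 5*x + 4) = (x + 6)/(x - 4)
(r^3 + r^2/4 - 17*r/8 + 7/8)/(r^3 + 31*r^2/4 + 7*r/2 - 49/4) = (r - 1/2)/(r + 7)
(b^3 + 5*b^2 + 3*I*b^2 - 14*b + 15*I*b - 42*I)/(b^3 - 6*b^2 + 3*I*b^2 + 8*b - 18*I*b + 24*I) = (b + 7)/(b - 4)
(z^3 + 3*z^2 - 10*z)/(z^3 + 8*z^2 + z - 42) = z*(z + 5)/(z^2 + 10*z + 21)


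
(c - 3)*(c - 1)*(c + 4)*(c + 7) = c^4 + 7*c^3 - 13*c^2 - 79*c + 84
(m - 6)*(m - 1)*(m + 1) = m^3 - 6*m^2 - m + 6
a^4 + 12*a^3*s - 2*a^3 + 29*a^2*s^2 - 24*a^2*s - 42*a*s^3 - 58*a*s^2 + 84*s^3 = (a - 2)*(a - s)*(a + 6*s)*(a + 7*s)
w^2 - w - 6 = (w - 3)*(w + 2)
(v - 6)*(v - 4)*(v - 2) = v^3 - 12*v^2 + 44*v - 48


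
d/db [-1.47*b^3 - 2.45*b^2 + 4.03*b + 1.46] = -4.41*b^2 - 4.9*b + 4.03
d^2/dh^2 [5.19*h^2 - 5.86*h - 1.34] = 10.3800000000000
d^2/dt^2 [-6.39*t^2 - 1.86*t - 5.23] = -12.7800000000000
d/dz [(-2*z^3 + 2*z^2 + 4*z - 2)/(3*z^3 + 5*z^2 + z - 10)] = 2*(-8*z^4 - 14*z^3 + 30*z^2 - 10*z - 19)/(9*z^6 + 30*z^5 + 31*z^4 - 50*z^3 - 99*z^2 - 20*z + 100)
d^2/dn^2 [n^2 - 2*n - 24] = 2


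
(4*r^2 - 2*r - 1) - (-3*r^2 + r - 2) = 7*r^2 - 3*r + 1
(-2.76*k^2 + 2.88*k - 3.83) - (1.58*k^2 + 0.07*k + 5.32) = -4.34*k^2 + 2.81*k - 9.15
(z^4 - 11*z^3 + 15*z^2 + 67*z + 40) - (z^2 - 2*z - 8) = z^4 - 11*z^3 + 14*z^2 + 69*z + 48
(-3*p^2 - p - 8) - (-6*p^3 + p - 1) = 6*p^3 - 3*p^2 - 2*p - 7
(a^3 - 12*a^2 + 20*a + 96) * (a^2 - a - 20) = a^5 - 13*a^4 + 12*a^3 + 316*a^2 - 496*a - 1920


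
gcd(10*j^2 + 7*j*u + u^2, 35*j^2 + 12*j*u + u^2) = 5*j + u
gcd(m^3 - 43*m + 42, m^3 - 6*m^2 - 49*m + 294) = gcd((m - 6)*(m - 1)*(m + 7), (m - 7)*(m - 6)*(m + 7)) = m^2 + m - 42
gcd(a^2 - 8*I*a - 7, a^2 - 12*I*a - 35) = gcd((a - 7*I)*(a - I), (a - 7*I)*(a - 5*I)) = a - 7*I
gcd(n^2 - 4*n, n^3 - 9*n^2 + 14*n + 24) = n - 4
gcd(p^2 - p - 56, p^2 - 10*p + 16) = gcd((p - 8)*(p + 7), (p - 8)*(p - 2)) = p - 8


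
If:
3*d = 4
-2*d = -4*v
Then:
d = 4/3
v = 2/3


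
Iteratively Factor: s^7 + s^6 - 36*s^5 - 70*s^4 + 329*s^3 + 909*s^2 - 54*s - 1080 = (s + 3)*(s^6 - 2*s^5 - 30*s^4 + 20*s^3 + 269*s^2 + 102*s - 360) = (s + 2)*(s + 3)*(s^5 - 4*s^4 - 22*s^3 + 64*s^2 + 141*s - 180) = (s + 2)*(s + 3)^2*(s^4 - 7*s^3 - s^2 + 67*s - 60) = (s - 1)*(s + 2)*(s + 3)^2*(s^3 - 6*s^2 - 7*s + 60) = (s - 4)*(s - 1)*(s + 2)*(s + 3)^2*(s^2 - 2*s - 15) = (s - 4)*(s - 1)*(s + 2)*(s + 3)^3*(s - 5)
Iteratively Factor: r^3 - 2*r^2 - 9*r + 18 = (r - 3)*(r^2 + r - 6) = (r - 3)*(r + 3)*(r - 2)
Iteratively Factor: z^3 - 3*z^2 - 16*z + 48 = (z + 4)*(z^2 - 7*z + 12) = (z - 3)*(z + 4)*(z - 4)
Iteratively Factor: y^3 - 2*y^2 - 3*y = (y)*(y^2 - 2*y - 3) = y*(y - 3)*(y + 1)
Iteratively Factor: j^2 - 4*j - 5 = (j + 1)*(j - 5)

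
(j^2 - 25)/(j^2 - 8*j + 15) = (j + 5)/(j - 3)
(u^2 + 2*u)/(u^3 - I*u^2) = (u + 2)/(u*(u - I))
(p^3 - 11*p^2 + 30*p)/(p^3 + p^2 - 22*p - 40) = p*(p - 6)/(p^2 + 6*p + 8)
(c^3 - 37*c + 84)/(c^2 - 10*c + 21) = (c^2 + 3*c - 28)/(c - 7)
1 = 1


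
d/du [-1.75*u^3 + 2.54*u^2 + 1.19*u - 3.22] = -5.25*u^2 + 5.08*u + 1.19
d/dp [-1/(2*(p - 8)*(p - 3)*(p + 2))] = ((p - 8)*(p - 3) + (p - 8)*(p + 2) + (p - 3)*(p + 2))/(2*(p - 8)^2*(p - 3)^2*(p + 2)^2)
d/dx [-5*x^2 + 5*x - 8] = 5 - 10*x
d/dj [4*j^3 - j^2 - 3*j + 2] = 12*j^2 - 2*j - 3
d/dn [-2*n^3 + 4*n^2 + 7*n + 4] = -6*n^2 + 8*n + 7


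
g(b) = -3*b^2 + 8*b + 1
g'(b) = 8 - 6*b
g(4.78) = -29.31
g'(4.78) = -20.68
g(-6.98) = -201.00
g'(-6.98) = 49.88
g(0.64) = 4.89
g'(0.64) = 4.16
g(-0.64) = -5.35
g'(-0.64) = 11.84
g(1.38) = 6.33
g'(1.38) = -0.28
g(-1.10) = -11.43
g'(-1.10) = 14.60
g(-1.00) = -10.00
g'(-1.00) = 14.00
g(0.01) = 1.08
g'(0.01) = 7.94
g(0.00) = 1.00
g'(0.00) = 8.00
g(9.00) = -170.00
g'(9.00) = -46.00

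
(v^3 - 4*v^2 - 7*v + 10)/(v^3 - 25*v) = (v^2 + v - 2)/(v*(v + 5))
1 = 1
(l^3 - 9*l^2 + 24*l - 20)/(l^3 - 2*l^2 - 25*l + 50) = (l - 2)/(l + 5)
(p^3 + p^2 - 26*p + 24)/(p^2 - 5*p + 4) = p + 6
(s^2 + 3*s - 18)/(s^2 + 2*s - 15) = (s + 6)/(s + 5)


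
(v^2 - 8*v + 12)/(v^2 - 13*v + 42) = (v - 2)/(v - 7)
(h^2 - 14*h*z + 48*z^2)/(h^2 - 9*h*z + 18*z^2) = (-h + 8*z)/(-h + 3*z)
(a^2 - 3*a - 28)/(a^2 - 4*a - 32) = (a - 7)/(a - 8)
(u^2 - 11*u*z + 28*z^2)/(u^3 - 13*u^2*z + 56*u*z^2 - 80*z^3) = (u - 7*z)/(u^2 - 9*u*z + 20*z^2)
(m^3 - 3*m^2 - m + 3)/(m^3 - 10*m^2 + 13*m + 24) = (m - 1)/(m - 8)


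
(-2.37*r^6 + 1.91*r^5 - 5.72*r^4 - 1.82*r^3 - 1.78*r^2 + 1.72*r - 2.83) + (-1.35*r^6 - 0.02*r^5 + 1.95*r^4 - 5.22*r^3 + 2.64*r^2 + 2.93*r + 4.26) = -3.72*r^6 + 1.89*r^5 - 3.77*r^4 - 7.04*r^3 + 0.86*r^2 + 4.65*r + 1.43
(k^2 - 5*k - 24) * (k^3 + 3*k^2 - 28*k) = k^5 - 2*k^4 - 67*k^3 + 68*k^2 + 672*k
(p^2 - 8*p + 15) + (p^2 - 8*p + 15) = 2*p^2 - 16*p + 30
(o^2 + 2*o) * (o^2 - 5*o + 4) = o^4 - 3*o^3 - 6*o^2 + 8*o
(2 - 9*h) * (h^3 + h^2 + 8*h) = -9*h^4 - 7*h^3 - 70*h^2 + 16*h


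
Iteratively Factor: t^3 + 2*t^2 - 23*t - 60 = (t + 3)*(t^2 - t - 20) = (t + 3)*(t + 4)*(t - 5)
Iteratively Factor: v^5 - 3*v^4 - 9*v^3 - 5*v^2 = (v + 1)*(v^4 - 4*v^3 - 5*v^2) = (v - 5)*(v + 1)*(v^3 + v^2) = v*(v - 5)*(v + 1)*(v^2 + v) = v^2*(v - 5)*(v + 1)*(v + 1)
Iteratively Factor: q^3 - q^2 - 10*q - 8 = (q + 1)*(q^2 - 2*q - 8) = (q + 1)*(q + 2)*(q - 4)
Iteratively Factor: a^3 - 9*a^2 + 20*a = (a)*(a^2 - 9*a + 20) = a*(a - 4)*(a - 5)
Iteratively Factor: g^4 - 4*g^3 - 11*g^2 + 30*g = (g - 2)*(g^3 - 2*g^2 - 15*g) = (g - 2)*(g + 3)*(g^2 - 5*g) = g*(g - 2)*(g + 3)*(g - 5)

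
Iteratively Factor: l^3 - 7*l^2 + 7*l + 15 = (l - 3)*(l^2 - 4*l - 5) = (l - 5)*(l - 3)*(l + 1)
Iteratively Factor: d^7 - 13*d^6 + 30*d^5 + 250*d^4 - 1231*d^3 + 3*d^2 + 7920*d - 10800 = (d - 3)*(d^6 - 10*d^5 + 250*d^3 - 481*d^2 - 1440*d + 3600) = (d - 3)*(d + 3)*(d^5 - 13*d^4 + 39*d^3 + 133*d^2 - 880*d + 1200) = (d - 3)*(d + 3)*(d + 4)*(d^4 - 17*d^3 + 107*d^2 - 295*d + 300) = (d - 5)*(d - 3)*(d + 3)*(d + 4)*(d^3 - 12*d^2 + 47*d - 60) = (d - 5)*(d - 4)*(d - 3)*(d + 3)*(d + 4)*(d^2 - 8*d + 15) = (d - 5)^2*(d - 4)*(d - 3)*(d + 3)*(d + 4)*(d - 3)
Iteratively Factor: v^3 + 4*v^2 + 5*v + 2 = (v + 1)*(v^2 + 3*v + 2) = (v + 1)^2*(v + 2)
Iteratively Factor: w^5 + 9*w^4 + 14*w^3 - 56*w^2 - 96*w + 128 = (w - 2)*(w^4 + 11*w^3 + 36*w^2 + 16*w - 64) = (w - 2)*(w - 1)*(w^3 + 12*w^2 + 48*w + 64) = (w - 2)*(w - 1)*(w + 4)*(w^2 + 8*w + 16) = (w - 2)*(w - 1)*(w + 4)^2*(w + 4)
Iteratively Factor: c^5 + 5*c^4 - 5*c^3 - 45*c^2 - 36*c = (c + 3)*(c^4 + 2*c^3 - 11*c^2 - 12*c) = (c + 3)*(c + 4)*(c^3 - 2*c^2 - 3*c) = (c + 1)*(c + 3)*(c + 4)*(c^2 - 3*c) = (c - 3)*(c + 1)*(c + 3)*(c + 4)*(c)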